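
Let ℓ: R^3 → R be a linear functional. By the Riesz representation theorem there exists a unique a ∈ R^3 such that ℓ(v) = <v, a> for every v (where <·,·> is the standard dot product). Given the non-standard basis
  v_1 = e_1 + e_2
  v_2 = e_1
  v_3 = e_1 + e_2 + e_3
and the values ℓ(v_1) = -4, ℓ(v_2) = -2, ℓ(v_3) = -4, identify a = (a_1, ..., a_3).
a = (-2, -2, 0)

Write a = (a_1, ..., a_3) in the standard basis. For each basis vector v_i, ℓ(v_i) = <v_i, a> is a linear equation in the a_j's. Collect the n equations into a matrix system V a = ℓ, where row i of V is v_i (expressed in the standard basis). Since V is invertible (lower-triangular with 1s on the diagonal, up to permutation), solve by back-substitution:
  V =
[[1, 1, 0],
 [1, 0, 0],
 [1, 1, 1]]
  V a = (-4, -2, -4)
Solving gives a = (-2, -2, 0).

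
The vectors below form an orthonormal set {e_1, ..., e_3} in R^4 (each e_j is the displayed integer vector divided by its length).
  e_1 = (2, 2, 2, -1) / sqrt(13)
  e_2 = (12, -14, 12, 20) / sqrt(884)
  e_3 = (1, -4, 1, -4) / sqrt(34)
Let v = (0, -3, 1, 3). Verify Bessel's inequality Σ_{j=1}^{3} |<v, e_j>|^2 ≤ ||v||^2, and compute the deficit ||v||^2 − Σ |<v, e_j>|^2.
Σ |<v, e_j>|^2 = 37/2; ||v||^2 = 19; deficit = 1/2

Write each e_j = u_j / sqrt(<u_j, u_j>) where u_j is the displayed integer vector. Then <v, e_j> = <v, u_j> / sqrt(<u_j, u_j>), so |<v, e_j>|^2 = <v, u_j>^2 / <u_j, u_j>.
Coefficients: <v, e_1> = -7/sqrt(13), <v, e_2> = 114/sqrt(884), <v, e_3> = 1/sqrt(34).
Square and sum: Σ |<v, e_j>|^2 = 37/2.
Compute ||v||^2 = v·v = 19.
Deficit = 19 − 37/2 = 1/2 ≥ 0, confirming Bessel's inequality. (The deficit equals ||v − Σ <v,e_j> e_j||^2, the squared distance from v to span{e_j}.)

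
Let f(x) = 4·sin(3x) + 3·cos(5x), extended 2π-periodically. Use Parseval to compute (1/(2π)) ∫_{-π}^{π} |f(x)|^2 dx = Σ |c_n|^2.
Σ |c_n|^2 = 25/2

Expand |f|^2 and use orthogonality of {sin(nx), cos(mx)} on [-π, π]:
  ∫_{-π}^{π} sin(nx)^2 dx = π, ∫ cos(mx)^2 dx = π, and cross terms integrate to 0.
So ∫_{-π}^{π} f(x)^2 dx = 4^2 · π + 3^2 · π = (16 + 9)π.
Divide by 2π: (16 + 9)/2 = 25/2.
By Parseval, this equals Σ |c_n|^2.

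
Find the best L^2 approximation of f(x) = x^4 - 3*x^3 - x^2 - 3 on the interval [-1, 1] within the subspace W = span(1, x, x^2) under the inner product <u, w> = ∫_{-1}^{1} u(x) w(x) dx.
g(x) = -x^2/7 - 9*x/5 - 108/35

The best approximation g ∈ W is the orthogonal projection of f onto W. Writing g = a_0 + a_1 x + a_2 x^2, the coefficients solve the normal equations G · a = b where
  G_{ij} = <φ_i, φ_j> and b_i = <f, φ_i>, with φ_0 = 1, φ_1 = x, φ_2 = x^2.
G =
  [2, 0, 2/3]
  [0, 2/3, 0]
  [2/3, 0, 2/5],
b = (-94/15, -6/5, -74/35).
Solving gives a_0 = -108/35, a_1 = -9/5, a_2 = -1/7, so
  g(x) = -x^2/7 - 9*x/5 - 108/35.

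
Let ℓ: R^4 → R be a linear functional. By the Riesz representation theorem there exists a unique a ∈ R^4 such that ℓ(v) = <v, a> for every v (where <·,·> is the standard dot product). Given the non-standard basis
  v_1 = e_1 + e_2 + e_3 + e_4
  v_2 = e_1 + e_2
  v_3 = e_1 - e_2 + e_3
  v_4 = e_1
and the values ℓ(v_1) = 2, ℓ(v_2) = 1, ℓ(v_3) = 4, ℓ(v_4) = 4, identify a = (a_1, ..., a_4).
a = (4, -3, -3, 4)

Write a = (a_1, ..., a_4) in the standard basis. For each basis vector v_i, ℓ(v_i) = <v_i, a> is a linear equation in the a_j's. Collect the n equations into a matrix system V a = ℓ, where row i of V is v_i (expressed in the standard basis). Since V is invertible (lower-triangular with 1s on the diagonal, up to permutation), solve by back-substitution:
  V =
[[1, 1, 1, 1],
 [1, 1, 0, 0],
 [1, -1, 1, 0],
 [1, 0, 0, 0]]
  V a = (2, 1, 4, 4)
Solving gives a = (4, -3, -3, 4).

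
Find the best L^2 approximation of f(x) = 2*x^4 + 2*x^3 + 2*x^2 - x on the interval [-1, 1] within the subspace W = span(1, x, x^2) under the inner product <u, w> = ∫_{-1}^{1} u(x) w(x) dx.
g(x) = 26*x^2/7 + x/5 - 6/35

The best approximation g ∈ W is the orthogonal projection of f onto W. Writing g = a_0 + a_1 x + a_2 x^2, the coefficients solve the normal equations G · a = b where
  G_{ij} = <φ_i, φ_j> and b_i = <f, φ_i>, with φ_0 = 1, φ_1 = x, φ_2 = x^2.
G =
  [2, 0, 2/3]
  [0, 2/3, 0]
  [2/3, 0, 2/5],
b = (32/15, 2/15, 48/35).
Solving gives a_0 = -6/35, a_1 = 1/5, a_2 = 26/7, so
  g(x) = 26*x^2/7 + x/5 - 6/35.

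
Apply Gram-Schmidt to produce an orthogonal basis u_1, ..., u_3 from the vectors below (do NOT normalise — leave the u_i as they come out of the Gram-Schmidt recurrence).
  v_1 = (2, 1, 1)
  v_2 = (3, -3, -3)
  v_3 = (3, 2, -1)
Orthogonal basis:
  u_1 = (2, 1, 1)
  u_2 = (3, -3, -3)
  u_3 = (0, 3/2, -3/2)

Apply the Gram-Schmidt recurrence
  u_1 = v_1
  u_i = v_i − Σ_{j<i} ((v_i · u_j) / (u_j · u_j)) · u_j.

Step by step this gives:
  u_1 = (2, 1, 1)
  u_2 = (3, -3, -3)
  u_3 = (0, 3/2, -3/2)

Orthogonality check:
  u_2 · u_1 = 0 (should be 0)
  u_3 · u_1 = 0 (should be 0)
  u_3 · u_2 = 0 (should be 0)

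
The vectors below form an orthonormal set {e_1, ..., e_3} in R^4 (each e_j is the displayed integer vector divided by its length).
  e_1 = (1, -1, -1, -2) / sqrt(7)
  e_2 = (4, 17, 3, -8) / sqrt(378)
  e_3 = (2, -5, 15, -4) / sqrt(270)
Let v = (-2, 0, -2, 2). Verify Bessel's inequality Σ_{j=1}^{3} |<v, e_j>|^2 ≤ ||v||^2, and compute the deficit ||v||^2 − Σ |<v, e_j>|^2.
Σ |<v, e_j>|^2 = 56/5; ||v||^2 = 12; deficit = 4/5

Write each e_j = u_j / sqrt(<u_j, u_j>) where u_j is the displayed integer vector. Then <v, e_j> = <v, u_j> / sqrt(<u_j, u_j>), so |<v, e_j>|^2 = <v, u_j>^2 / <u_j, u_j>.
Coefficients: <v, e_1> = -4/sqrt(7), <v, e_2> = -30/sqrt(378), <v, e_3> = -42/sqrt(270).
Square and sum: Σ |<v, e_j>|^2 = 56/5.
Compute ||v||^2 = v·v = 12.
Deficit = 12 − 56/5 = 4/5 ≥ 0, confirming Bessel's inequality. (The deficit equals ||v − Σ <v,e_j> e_j||^2, the squared distance from v to span{e_j}.)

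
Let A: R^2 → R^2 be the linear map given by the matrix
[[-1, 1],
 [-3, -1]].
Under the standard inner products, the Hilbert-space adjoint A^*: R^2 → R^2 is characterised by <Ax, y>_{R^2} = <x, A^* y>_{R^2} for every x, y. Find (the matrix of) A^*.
A^* = A^T =
[[-1, -3],
 [1, -1]]

For real matrices with standard dot products, the defining identity <Ax, y> = <x, A^* y> gives (Ax)^T y = x^T (A^*) y, i.e. x^T A^T y = x^T (A^*) y. Since this holds for all x, y, we must have A^* = A^T. Therefore
A^* =
[[-1, -3],
 [1, -1]].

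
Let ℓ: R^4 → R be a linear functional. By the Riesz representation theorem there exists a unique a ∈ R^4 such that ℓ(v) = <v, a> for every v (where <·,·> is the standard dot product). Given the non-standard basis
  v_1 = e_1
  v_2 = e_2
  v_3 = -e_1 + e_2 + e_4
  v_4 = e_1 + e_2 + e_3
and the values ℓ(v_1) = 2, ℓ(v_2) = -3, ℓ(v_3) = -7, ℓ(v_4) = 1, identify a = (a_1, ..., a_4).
a = (2, -3, 2, -2)

Write a = (a_1, ..., a_4) in the standard basis. For each basis vector v_i, ℓ(v_i) = <v_i, a> is a linear equation in the a_j's. Collect the n equations into a matrix system V a = ℓ, where row i of V is v_i (expressed in the standard basis). Since V is invertible (lower-triangular with 1s on the diagonal, up to permutation), solve by back-substitution:
  V =
[[1, 0, 0, 0],
 [0, 1, 0, 0],
 [-1, 1, 0, 1],
 [1, 1, 1, 0]]
  V a = (2, -3, -7, 1)
Solving gives a = (2, -3, 2, -2).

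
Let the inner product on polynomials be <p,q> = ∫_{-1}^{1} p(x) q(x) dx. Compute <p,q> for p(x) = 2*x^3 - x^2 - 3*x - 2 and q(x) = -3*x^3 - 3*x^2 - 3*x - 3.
<p,q> = 864/35

Expand the product: p(x)·q(x) = -6*x^6 - 3*x^5 + 6*x^4 + 12*x^3 + 18*x^2 + 15*x + 6.
∫_{-1}^{1} of each monomial x^k gives [2/(k+1) if k even, 0 if k odd]. Integrating term-by-term (or equivalently evaluating the antiderivative F(x) = -6*x^7/7 - x^6/2 + 6*x^5/5 + 3*x^4 + 6*x^3 + 15*x^2/2 + 6*x at the endpoints):
  F(1) − F(−1) = 782/35 − (-82/35) = 864/35.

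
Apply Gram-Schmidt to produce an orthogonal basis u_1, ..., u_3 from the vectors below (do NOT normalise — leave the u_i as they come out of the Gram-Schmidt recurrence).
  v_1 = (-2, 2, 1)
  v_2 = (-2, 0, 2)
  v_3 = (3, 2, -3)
Orthogonal basis:
  u_1 = (-2, 2, 1)
  u_2 = (-2/3, -4/3, 4/3)
  u_3 = (4/9, 2/9, 4/9)

Apply the Gram-Schmidt recurrence
  u_1 = v_1
  u_i = v_i − Σ_{j<i} ((v_i · u_j) / (u_j · u_j)) · u_j.

Step by step this gives:
  u_1 = (-2, 2, 1)
  u_2 = (-2/3, -4/3, 4/3)
  u_3 = (4/9, 2/9, 4/9)

Orthogonality check:
  u_2 · u_1 = 0 (should be 0)
  u_3 · u_1 = 0 (should be 0)
  u_3 · u_2 = 0 (should be 0)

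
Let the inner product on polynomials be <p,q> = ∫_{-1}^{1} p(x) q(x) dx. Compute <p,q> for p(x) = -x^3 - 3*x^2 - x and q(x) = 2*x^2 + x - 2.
<p,q> = 8/15

Expand the product: p(x)·q(x) = -2*x^5 - 7*x^4 - 3*x^3 + 5*x^2 + 2*x.
∫_{-1}^{1} of each monomial x^k gives [2/(k+1) if k even, 0 if k odd]. Integrating term-by-term (or equivalently evaluating the antiderivative F(x) = -x^6/3 - 7*x^5/5 - 3*x^4/4 + 5*x^3/3 + x^2 at the endpoints):
  F(1) − F(−1) = 11/60 − (-7/20) = 8/15.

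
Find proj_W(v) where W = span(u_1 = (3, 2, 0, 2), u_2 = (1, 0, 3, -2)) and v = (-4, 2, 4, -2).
proj_W(v) = (-92/79, -104/79, 192/79, -232/79)

Set up U = [u_1 | ... | u_2] ∈ R^(4×2). The projector onto W = col(U) is P = U (U^T U)^(-1) U^T.
Compute U^T U =
  [17, -1]
  [-1, 14],
and U^T v = (-12, 12).
Solve U^T U · c = U^T v for the coefficients: c = (-52/79, 64/79). The projection is proj_W(v) = U c.
Check: (v - proj_W(v)) · u_1 = 0  (should be 0).
Check: (v - proj_W(v)) · u_2 = 0  (should be 0).
Result: proj_W(v) = (-92/79, -104/79, 192/79, -232/79).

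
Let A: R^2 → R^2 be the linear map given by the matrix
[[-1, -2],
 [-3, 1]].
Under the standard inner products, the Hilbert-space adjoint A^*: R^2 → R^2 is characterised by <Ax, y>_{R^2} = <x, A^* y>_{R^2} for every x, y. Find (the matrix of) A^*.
A^* = A^T =
[[-1, -3],
 [-2, 1]]

For real matrices with standard dot products, the defining identity <Ax, y> = <x, A^* y> gives (Ax)^T y = x^T (A^*) y, i.e. x^T A^T y = x^T (A^*) y. Since this holds for all x, y, we must have A^* = A^T. Therefore
A^* =
[[-1, -3],
 [-2, 1]].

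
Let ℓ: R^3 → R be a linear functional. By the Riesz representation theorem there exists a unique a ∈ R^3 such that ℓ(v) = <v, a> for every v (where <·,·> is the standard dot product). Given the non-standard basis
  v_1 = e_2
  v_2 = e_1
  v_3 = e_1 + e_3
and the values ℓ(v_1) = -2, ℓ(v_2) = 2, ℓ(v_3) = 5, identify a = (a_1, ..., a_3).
a = (2, -2, 3)

Write a = (a_1, ..., a_3) in the standard basis. For each basis vector v_i, ℓ(v_i) = <v_i, a> is a linear equation in the a_j's. Collect the n equations into a matrix system V a = ℓ, where row i of V is v_i (expressed in the standard basis). Since V is invertible (lower-triangular with 1s on the diagonal, up to permutation), solve by back-substitution:
  V =
[[0, 1, 0],
 [1, 0, 0],
 [1, 0, 1]]
  V a = (-2, 2, 5)
Solving gives a = (2, -2, 3).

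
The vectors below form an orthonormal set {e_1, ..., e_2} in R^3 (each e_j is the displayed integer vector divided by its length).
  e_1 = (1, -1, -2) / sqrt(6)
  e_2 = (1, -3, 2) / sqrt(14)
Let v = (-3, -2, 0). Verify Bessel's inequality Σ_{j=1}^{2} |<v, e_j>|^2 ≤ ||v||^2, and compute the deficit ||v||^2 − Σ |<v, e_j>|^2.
Σ |<v, e_j>|^2 = 17/21; ||v||^2 = 13; deficit = 256/21

Write each e_j = u_j / sqrt(<u_j, u_j>) where u_j is the displayed integer vector. Then <v, e_j> = <v, u_j> / sqrt(<u_j, u_j>), so |<v, e_j>|^2 = <v, u_j>^2 / <u_j, u_j>.
Coefficients: <v, e_1> = -1/sqrt(6), <v, e_2> = 3/sqrt(14).
Square and sum: Σ |<v, e_j>|^2 = 17/21.
Compute ||v||^2 = v·v = 13.
Deficit = 13 − 17/21 = 256/21 ≥ 0, confirming Bessel's inequality. (The deficit equals ||v − Σ <v,e_j> e_j||^2, the squared distance from v to span{e_j}.)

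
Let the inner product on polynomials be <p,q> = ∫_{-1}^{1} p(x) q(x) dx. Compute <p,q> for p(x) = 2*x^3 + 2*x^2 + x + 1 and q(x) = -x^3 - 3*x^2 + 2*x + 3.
<p,q> = 794/105

Expand the product: p(x)·q(x) = -2*x^6 - 8*x^5 - 3*x^4 + 6*x^3 + 5*x^2 + 5*x + 3.
∫_{-1}^{1} of each monomial x^k gives [2/(k+1) if k even, 0 if k odd]. Integrating term-by-term (or equivalently evaluating the antiderivative F(x) = -2*x^7/7 - 4*x^6/3 - 3*x^5/5 + 3*x^4/2 + 5*x^3/3 + 5*x^2/2 + 3*x at the endpoints):
  F(1) − F(−1) = 677/105 − (-39/35) = 794/105.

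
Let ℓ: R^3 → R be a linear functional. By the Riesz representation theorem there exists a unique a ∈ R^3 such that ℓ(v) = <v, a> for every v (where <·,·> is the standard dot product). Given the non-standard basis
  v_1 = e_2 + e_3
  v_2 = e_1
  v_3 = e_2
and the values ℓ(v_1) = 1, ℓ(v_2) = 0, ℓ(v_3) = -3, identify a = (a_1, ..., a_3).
a = (0, -3, 4)

Write a = (a_1, ..., a_3) in the standard basis. For each basis vector v_i, ℓ(v_i) = <v_i, a> is a linear equation in the a_j's. Collect the n equations into a matrix system V a = ℓ, where row i of V is v_i (expressed in the standard basis). Since V is invertible (lower-triangular with 1s on the diagonal, up to permutation), solve by back-substitution:
  V =
[[0, 1, 1],
 [1, 0, 0],
 [0, 1, 0]]
  V a = (1, 0, -3)
Solving gives a = (0, -3, 4).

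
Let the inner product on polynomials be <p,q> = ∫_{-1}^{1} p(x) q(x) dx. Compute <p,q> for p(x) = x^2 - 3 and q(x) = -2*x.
<p,q> = 0

Expand the product: p(x)·q(x) = -2*x^3 + 6*x.
∫_{-1}^{1} of each monomial x^k gives [2/(k+1) if k even, 0 if k odd]. Integrating term-by-term (or equivalently evaluating the antiderivative F(x) = -x^4/2 + 3*x^2 at the endpoints):
  F(1) − F(−1) = 5/2 − (5/2) = 0.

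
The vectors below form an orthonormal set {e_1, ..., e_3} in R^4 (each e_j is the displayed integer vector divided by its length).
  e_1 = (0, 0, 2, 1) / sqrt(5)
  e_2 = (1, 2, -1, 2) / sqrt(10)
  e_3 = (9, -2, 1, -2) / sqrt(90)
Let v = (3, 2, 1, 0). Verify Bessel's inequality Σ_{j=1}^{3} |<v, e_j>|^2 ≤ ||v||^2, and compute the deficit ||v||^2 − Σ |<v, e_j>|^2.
Σ |<v, e_j>|^2 = 54/5; ||v||^2 = 14; deficit = 16/5

Write each e_j = u_j / sqrt(<u_j, u_j>) where u_j is the displayed integer vector. Then <v, e_j> = <v, u_j> / sqrt(<u_j, u_j>), so |<v, e_j>|^2 = <v, u_j>^2 / <u_j, u_j>.
Coefficients: <v, e_1> = 2/sqrt(5), <v, e_2> = 6/sqrt(10), <v, e_3> = 24/sqrt(90).
Square and sum: Σ |<v, e_j>|^2 = 54/5.
Compute ||v||^2 = v·v = 14.
Deficit = 14 − 54/5 = 16/5 ≥ 0, confirming Bessel's inequality. (The deficit equals ||v − Σ <v,e_j> e_j||^2, the squared distance from v to span{e_j}.)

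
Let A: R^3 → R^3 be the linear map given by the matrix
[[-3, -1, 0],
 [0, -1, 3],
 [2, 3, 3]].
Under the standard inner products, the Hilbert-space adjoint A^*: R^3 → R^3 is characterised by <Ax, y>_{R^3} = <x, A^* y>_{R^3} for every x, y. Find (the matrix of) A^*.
A^* = A^T =
[[-3, 0, 2],
 [-1, -1, 3],
 [0, 3, 3]]

For real matrices with standard dot products, the defining identity <Ax, y> = <x, A^* y> gives (Ax)^T y = x^T (A^*) y, i.e. x^T A^T y = x^T (A^*) y. Since this holds for all x, y, we must have A^* = A^T. Therefore
A^* =
[[-3, 0, 2],
 [-1, -1, 3],
 [0, 3, 3]].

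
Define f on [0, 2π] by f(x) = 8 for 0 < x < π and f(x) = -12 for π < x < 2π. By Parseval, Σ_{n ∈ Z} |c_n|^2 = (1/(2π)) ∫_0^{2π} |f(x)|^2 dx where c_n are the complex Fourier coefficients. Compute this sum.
Σ |c_n|^2 = 104

Parseval equates the L^2 energy of f (normalised by 1/(2π)) with the ℓ^2 sum of its Fourier coefficients: (1/(2π)) ∫_0^{2π} |f|^2 = Σ |c_n|^2.
Compute the left side: (1/(2π)) [∫_0^π 8^2 dx + ∫_π^{2π} (-12)^2 dx] = (1/(2π)) · (64π + 144π) = (64 + 144)/2 = 104.
So Σ_{n ∈ Z} |c_n|^2 = 104.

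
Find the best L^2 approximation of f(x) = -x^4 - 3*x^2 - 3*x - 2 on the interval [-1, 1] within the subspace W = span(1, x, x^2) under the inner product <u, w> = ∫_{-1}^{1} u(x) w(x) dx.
g(x) = -27*x^2/7 - 3*x - 67/35

The best approximation g ∈ W is the orthogonal projection of f onto W. Writing g = a_0 + a_1 x + a_2 x^2, the coefficients solve the normal equations G · a = b where
  G_{ij} = <φ_i, φ_j> and b_i = <f, φ_i>, with φ_0 = 1, φ_1 = x, φ_2 = x^2.
G =
  [2, 0, 2/3]
  [0, 2/3, 0]
  [2/3, 0, 2/5],
b = (-32/5, -2, -296/105).
Solving gives a_0 = -67/35, a_1 = -3, a_2 = -27/7, so
  g(x) = -27*x^2/7 - 3*x - 67/35.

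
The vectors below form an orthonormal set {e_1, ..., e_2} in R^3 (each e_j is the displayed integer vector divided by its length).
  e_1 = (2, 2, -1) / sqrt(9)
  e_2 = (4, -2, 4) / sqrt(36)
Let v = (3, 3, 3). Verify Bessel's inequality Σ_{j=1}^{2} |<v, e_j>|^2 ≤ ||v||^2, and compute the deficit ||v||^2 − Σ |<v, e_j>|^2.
Σ |<v, e_j>|^2 = 18; ||v||^2 = 27; deficit = 9

Write each e_j = u_j / sqrt(<u_j, u_j>) where u_j is the displayed integer vector. Then <v, e_j> = <v, u_j> / sqrt(<u_j, u_j>), so |<v, e_j>|^2 = <v, u_j>^2 / <u_j, u_j>.
Coefficients: <v, e_1> = 9/sqrt(9), <v, e_2> = 18/sqrt(36).
Square and sum: Σ |<v, e_j>|^2 = 18.
Compute ||v||^2 = v·v = 27.
Deficit = 27 − 18 = 9 ≥ 0, confirming Bessel's inequality. (The deficit equals ||v − Σ <v,e_j> e_j||^2, the squared distance from v to span{e_j}.)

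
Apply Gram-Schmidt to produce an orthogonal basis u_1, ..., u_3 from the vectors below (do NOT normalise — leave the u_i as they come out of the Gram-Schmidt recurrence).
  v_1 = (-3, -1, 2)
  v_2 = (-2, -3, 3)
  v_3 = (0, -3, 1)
Orthogonal basis:
  u_1 = (-3, -1, 2)
  u_2 = (17/14, -27/14, 6/7)
  u_3 = (-24/83, -40/83, -56/83)

Apply the Gram-Schmidt recurrence
  u_1 = v_1
  u_i = v_i − Σ_{j<i} ((v_i · u_j) / (u_j · u_j)) · u_j.

Step by step this gives:
  u_1 = (-3, -1, 2)
  u_2 = (17/14, -27/14, 6/7)
  u_3 = (-24/83, -40/83, -56/83)

Orthogonality check:
  u_2 · u_1 = 0 (should be 0)
  u_3 · u_1 = 0 (should be 0)
  u_3 · u_2 = 0 (should be 0)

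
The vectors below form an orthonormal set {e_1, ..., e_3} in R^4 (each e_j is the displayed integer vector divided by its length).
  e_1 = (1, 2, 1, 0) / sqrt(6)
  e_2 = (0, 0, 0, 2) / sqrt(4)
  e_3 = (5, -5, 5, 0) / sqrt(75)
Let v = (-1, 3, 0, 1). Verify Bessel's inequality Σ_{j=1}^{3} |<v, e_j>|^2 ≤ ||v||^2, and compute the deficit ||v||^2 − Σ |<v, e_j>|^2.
Σ |<v, e_j>|^2 = 21/2; ||v||^2 = 11; deficit = 1/2

Write each e_j = u_j / sqrt(<u_j, u_j>) where u_j is the displayed integer vector. Then <v, e_j> = <v, u_j> / sqrt(<u_j, u_j>), so |<v, e_j>|^2 = <v, u_j>^2 / <u_j, u_j>.
Coefficients: <v, e_1> = 5/sqrt(6), <v, e_2> = 2/sqrt(4), <v, e_3> = -20/sqrt(75).
Square and sum: Σ |<v, e_j>|^2 = 21/2.
Compute ||v||^2 = v·v = 11.
Deficit = 11 − 21/2 = 1/2 ≥ 0, confirming Bessel's inequality. (The deficit equals ||v − Σ <v,e_j> e_j||^2, the squared distance from v to span{e_j}.)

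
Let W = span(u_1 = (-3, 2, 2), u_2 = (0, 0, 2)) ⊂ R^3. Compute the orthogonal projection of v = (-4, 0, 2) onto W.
proj_W(v) = (-36/13, 24/13, 2)

Set up U = [u_1 | ... | u_2] ∈ R^(3×2). The projector onto W = col(U) is P = U (U^T U)^(-1) U^T.
Compute U^T U =
  [17, 4]
  [4, 4],
and U^T v = (16, 4).
Solve U^T U · c = U^T v for the coefficients: c = (12/13, 1/13). The projection is proj_W(v) = U c.
Check: (v - proj_W(v)) · u_1 = 0  (should be 0).
Check: (v - proj_W(v)) · u_2 = 0  (should be 0).
Result: proj_W(v) = (-36/13, 24/13, 2).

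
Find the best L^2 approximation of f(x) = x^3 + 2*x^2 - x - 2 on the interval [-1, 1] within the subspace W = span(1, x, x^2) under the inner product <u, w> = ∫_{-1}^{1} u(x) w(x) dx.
g(x) = 2*x^2 - 2*x/5 - 2

The best approximation g ∈ W is the orthogonal projection of f onto W. Writing g = a_0 + a_1 x + a_2 x^2, the coefficients solve the normal equations G · a = b where
  G_{ij} = <φ_i, φ_j> and b_i = <f, φ_i>, with φ_0 = 1, φ_1 = x, φ_2 = x^2.
G =
  [2, 0, 2/3]
  [0, 2/3, 0]
  [2/3, 0, 2/5],
b = (-8/3, -4/15, -8/15).
Solving gives a_0 = -2, a_1 = -2/5, a_2 = 2, so
  g(x) = 2*x^2 - 2*x/5 - 2.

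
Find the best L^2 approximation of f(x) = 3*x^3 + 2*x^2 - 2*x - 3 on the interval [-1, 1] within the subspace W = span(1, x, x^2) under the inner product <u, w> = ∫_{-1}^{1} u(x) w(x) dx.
g(x) = 2*x^2 - x/5 - 3

The best approximation g ∈ W is the orthogonal projection of f onto W. Writing g = a_0 + a_1 x + a_2 x^2, the coefficients solve the normal equations G · a = b where
  G_{ij} = <φ_i, φ_j> and b_i = <f, φ_i>, with φ_0 = 1, φ_1 = x, φ_2 = x^2.
G =
  [2, 0, 2/3]
  [0, 2/3, 0]
  [2/3, 0, 2/5],
b = (-14/3, -2/15, -6/5).
Solving gives a_0 = -3, a_1 = -1/5, a_2 = 2, so
  g(x) = 2*x^2 - x/5 - 3.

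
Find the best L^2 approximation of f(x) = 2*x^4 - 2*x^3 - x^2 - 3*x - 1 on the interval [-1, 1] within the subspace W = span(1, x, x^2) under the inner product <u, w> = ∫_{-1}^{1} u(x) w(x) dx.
g(x) = 5*x^2/7 - 21*x/5 - 41/35

The best approximation g ∈ W is the orthogonal projection of f onto W. Writing g = a_0 + a_1 x + a_2 x^2, the coefficients solve the normal equations G · a = b where
  G_{ij} = <φ_i, φ_j> and b_i = <f, φ_i>, with φ_0 = 1, φ_1 = x, φ_2 = x^2.
G =
  [2, 0, 2/3]
  [0, 2/3, 0]
  [2/3, 0, 2/5],
b = (-28/15, -14/5, -52/105).
Solving gives a_0 = -41/35, a_1 = -21/5, a_2 = 5/7, so
  g(x) = 5*x^2/7 - 21*x/5 - 41/35.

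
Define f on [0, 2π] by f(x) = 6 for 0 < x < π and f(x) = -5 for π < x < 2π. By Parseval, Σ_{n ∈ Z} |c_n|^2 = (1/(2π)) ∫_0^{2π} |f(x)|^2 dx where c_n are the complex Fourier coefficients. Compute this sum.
Σ |c_n|^2 = 61/2

Parseval equates the L^2 energy of f (normalised by 1/(2π)) with the ℓ^2 sum of its Fourier coefficients: (1/(2π)) ∫_0^{2π} |f|^2 = Σ |c_n|^2.
Compute the left side: (1/(2π)) [∫_0^π 6^2 dx + ∫_π^{2π} (-5)^2 dx] = (1/(2π)) · (36π + 25π) = (36 + 25)/2 = 61/2.
So Σ_{n ∈ Z} |c_n|^2 = 61/2.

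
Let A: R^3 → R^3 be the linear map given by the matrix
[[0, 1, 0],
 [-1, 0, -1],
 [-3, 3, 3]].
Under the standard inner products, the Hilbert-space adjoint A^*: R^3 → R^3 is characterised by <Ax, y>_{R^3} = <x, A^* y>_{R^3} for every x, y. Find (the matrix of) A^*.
A^* = A^T =
[[0, -1, -3],
 [1, 0, 3],
 [0, -1, 3]]

For real matrices with standard dot products, the defining identity <Ax, y> = <x, A^* y> gives (Ax)^T y = x^T (A^*) y, i.e. x^T A^T y = x^T (A^*) y. Since this holds for all x, y, we must have A^* = A^T. Therefore
A^* =
[[0, -1, -3],
 [1, 0, 3],
 [0, -1, 3]].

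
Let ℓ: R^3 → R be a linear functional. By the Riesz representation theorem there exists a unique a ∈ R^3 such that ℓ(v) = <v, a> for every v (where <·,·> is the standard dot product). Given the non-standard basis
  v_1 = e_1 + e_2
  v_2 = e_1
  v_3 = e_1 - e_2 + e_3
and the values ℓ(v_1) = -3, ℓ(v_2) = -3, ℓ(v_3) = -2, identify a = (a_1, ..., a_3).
a = (-3, 0, 1)

Write a = (a_1, ..., a_3) in the standard basis. For each basis vector v_i, ℓ(v_i) = <v_i, a> is a linear equation in the a_j's. Collect the n equations into a matrix system V a = ℓ, where row i of V is v_i (expressed in the standard basis). Since V is invertible (lower-triangular with 1s on the diagonal, up to permutation), solve by back-substitution:
  V =
[[1, 1, 0],
 [1, 0, 0],
 [1, -1, 1]]
  V a = (-3, -3, -2)
Solving gives a = (-3, 0, 1).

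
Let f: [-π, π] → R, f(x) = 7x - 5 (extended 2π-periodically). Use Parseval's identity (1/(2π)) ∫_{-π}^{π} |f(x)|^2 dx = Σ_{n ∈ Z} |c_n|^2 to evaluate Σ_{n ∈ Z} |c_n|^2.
Σ |c_n|^2 = 49π^2/3 + 25

Expand and integrate term by term over [-π, π]:
  ∫ (7x)^2 dx = 49·(2π^3/3); ∫ 2·7·(-5)·x dx = 0 (odd integrand); ∫ (-5)^2 dx = 25·2π.
So (1/(2π)) ∫_{-π}^{π} (7x - 5)^2 dx = 49π^2/3 + 25 = 49π^2/3 + 25.
Parseval ⇒ Σ |c_n|^2 = 49π^2/3 + 25.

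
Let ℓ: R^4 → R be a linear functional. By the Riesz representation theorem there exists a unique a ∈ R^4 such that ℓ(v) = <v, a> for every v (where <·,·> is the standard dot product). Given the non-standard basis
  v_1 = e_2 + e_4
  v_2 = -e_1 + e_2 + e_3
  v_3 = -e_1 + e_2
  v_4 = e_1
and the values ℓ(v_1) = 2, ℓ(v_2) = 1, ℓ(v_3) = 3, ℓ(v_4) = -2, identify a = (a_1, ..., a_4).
a = (-2, 1, -2, 1)

Write a = (a_1, ..., a_4) in the standard basis. For each basis vector v_i, ℓ(v_i) = <v_i, a> is a linear equation in the a_j's. Collect the n equations into a matrix system V a = ℓ, where row i of V is v_i (expressed in the standard basis). Since V is invertible (lower-triangular with 1s on the diagonal, up to permutation), solve by back-substitution:
  V =
[[0, 1, 0, 1],
 [-1, 1, 1, 0],
 [-1, 1, 0, 0],
 [1, 0, 0, 0]]
  V a = (2, 1, 3, -2)
Solving gives a = (-2, 1, -2, 1).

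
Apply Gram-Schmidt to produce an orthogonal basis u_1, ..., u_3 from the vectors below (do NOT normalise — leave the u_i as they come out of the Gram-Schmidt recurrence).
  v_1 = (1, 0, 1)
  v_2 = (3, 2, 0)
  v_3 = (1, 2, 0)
Orthogonal basis:
  u_1 = (1, 0, 1)
  u_2 = (3/2, 2, -3/2)
  u_3 = (-8/17, 12/17, 8/17)

Apply the Gram-Schmidt recurrence
  u_1 = v_1
  u_i = v_i − Σ_{j<i} ((v_i · u_j) / (u_j · u_j)) · u_j.

Step by step this gives:
  u_1 = (1, 0, 1)
  u_2 = (3/2, 2, -3/2)
  u_3 = (-8/17, 12/17, 8/17)

Orthogonality check:
  u_2 · u_1 = 0 (should be 0)
  u_3 · u_1 = 0 (should be 0)
  u_3 · u_2 = 0 (should be 0)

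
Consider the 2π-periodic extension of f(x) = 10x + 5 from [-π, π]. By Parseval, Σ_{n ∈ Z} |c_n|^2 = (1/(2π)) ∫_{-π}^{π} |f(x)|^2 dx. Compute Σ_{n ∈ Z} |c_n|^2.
Σ |c_n|^2 = 100π^2/3 + 25

Expand and integrate term by term over [-π, π]:
  ∫ (10x)^2 dx = 100·(2π^3/3); ∫ 2·10·(5)·x dx = 0 (odd integrand); ∫ 5^2 dx = 25·2π.
So (1/(2π)) ∫_{-π}^{π} (10x + 5)^2 dx = 100π^2/3 + 25 = 100π^2/3 + 25.
Parseval ⇒ Σ |c_n|^2 = 100π^2/3 + 25.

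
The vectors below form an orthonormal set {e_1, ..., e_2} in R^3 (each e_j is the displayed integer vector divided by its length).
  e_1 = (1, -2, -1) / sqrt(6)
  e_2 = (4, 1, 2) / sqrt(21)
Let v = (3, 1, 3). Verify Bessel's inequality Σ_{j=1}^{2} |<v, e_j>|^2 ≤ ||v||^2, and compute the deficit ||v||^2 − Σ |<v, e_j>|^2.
Σ |<v, e_j>|^2 = 125/7; ||v||^2 = 19; deficit = 8/7

Write each e_j = u_j / sqrt(<u_j, u_j>) where u_j is the displayed integer vector. Then <v, e_j> = <v, u_j> / sqrt(<u_j, u_j>), so |<v, e_j>|^2 = <v, u_j>^2 / <u_j, u_j>.
Coefficients: <v, e_1> = -2/sqrt(6), <v, e_2> = 19/sqrt(21).
Square and sum: Σ |<v, e_j>|^2 = 125/7.
Compute ||v||^2 = v·v = 19.
Deficit = 19 − 125/7 = 8/7 ≥ 0, confirming Bessel's inequality. (The deficit equals ||v − Σ <v,e_j> e_j||^2, the squared distance from v to span{e_j}.)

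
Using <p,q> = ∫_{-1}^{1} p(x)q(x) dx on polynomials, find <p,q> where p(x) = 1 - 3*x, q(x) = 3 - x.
<p,q> = 8

Expand the product: p(x)·q(x) = 3*x^2 - 10*x + 3.
∫_{-1}^{1} of each monomial x^k gives [2/(k+1) if k even, 0 if k odd]. Integrating term-by-term (or equivalently evaluating the antiderivative F(x) = x^3 - 5*x^2 + 3*x at the endpoints):
  F(1) − F(−1) = -1 − (-9) = 8.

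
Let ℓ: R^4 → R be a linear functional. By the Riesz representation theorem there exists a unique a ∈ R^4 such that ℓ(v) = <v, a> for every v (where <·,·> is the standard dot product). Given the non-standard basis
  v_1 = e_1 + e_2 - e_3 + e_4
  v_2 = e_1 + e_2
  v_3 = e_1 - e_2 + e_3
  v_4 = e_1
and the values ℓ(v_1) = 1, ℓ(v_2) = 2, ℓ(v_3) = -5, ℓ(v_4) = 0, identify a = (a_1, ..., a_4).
a = (0, 2, -3, -4)

Write a = (a_1, ..., a_4) in the standard basis. For each basis vector v_i, ℓ(v_i) = <v_i, a> is a linear equation in the a_j's. Collect the n equations into a matrix system V a = ℓ, where row i of V is v_i (expressed in the standard basis). Since V is invertible (lower-triangular with 1s on the diagonal, up to permutation), solve by back-substitution:
  V =
[[1, 1, -1, 1],
 [1, 1, 0, 0],
 [1, -1, 1, 0],
 [1, 0, 0, 0]]
  V a = (1, 2, -5, 0)
Solving gives a = (0, 2, -3, -4).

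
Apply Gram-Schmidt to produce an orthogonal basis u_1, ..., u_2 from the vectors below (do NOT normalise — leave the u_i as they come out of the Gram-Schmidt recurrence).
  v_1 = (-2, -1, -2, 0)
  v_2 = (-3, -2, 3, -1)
Orthogonal basis:
  u_1 = (-2, -1, -2, 0)
  u_2 = (-23/9, -16/9, 31/9, -1)

Apply the Gram-Schmidt recurrence
  u_1 = v_1
  u_i = v_i − Σ_{j<i} ((v_i · u_j) / (u_j · u_j)) · u_j.

Step by step this gives:
  u_1 = (-2, -1, -2, 0)
  u_2 = (-23/9, -16/9, 31/9, -1)

Orthogonality check:
  u_2 · u_1 = 0 (should be 0)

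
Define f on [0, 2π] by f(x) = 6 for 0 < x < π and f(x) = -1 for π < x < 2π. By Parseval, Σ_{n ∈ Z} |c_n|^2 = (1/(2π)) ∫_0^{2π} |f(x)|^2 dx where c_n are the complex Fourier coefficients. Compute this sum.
Σ |c_n|^2 = 37/2

Parseval equates the L^2 energy of f (normalised by 1/(2π)) with the ℓ^2 sum of its Fourier coefficients: (1/(2π)) ∫_0^{2π} |f|^2 = Σ |c_n|^2.
Compute the left side: (1/(2π)) [∫_0^π 6^2 dx + ∫_π^{2π} (-1)^2 dx] = (1/(2π)) · (36π + 1π) = (36 + 1)/2 = 37/2.
So Σ_{n ∈ Z} |c_n|^2 = 37/2.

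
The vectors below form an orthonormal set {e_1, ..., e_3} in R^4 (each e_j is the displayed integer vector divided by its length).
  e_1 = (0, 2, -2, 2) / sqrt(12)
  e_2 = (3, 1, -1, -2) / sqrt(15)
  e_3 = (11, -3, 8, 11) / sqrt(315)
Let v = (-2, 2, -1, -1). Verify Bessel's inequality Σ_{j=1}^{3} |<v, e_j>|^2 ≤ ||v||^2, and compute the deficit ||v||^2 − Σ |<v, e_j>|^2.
Σ |<v, e_j>|^2 = 530/63; ||v||^2 = 10; deficit = 100/63

Write each e_j = u_j / sqrt(<u_j, u_j>) where u_j is the displayed integer vector. Then <v, e_j> = <v, u_j> / sqrt(<u_j, u_j>), so |<v, e_j>|^2 = <v, u_j>^2 / <u_j, u_j>.
Coefficients: <v, e_1> = 4/sqrt(12), <v, e_2> = -1/sqrt(15), <v, e_3> = -47/sqrt(315).
Square and sum: Σ |<v, e_j>|^2 = 530/63.
Compute ||v||^2 = v·v = 10.
Deficit = 10 − 530/63 = 100/63 ≥ 0, confirming Bessel's inequality. (The deficit equals ||v − Σ <v,e_j> e_j||^2, the squared distance from v to span{e_j}.)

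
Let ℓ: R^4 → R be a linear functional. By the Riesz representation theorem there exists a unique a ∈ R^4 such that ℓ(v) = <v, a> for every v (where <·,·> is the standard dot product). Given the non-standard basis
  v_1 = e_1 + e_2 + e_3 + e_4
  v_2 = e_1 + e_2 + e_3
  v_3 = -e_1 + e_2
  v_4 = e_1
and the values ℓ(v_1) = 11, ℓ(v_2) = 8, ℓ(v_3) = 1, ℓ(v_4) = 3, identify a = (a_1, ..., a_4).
a = (3, 4, 1, 3)

Write a = (a_1, ..., a_4) in the standard basis. For each basis vector v_i, ℓ(v_i) = <v_i, a> is a linear equation in the a_j's. Collect the n equations into a matrix system V a = ℓ, where row i of V is v_i (expressed in the standard basis). Since V is invertible (lower-triangular with 1s on the diagonal, up to permutation), solve by back-substitution:
  V =
[[1, 1, 1, 1],
 [1, 1, 1, 0],
 [-1, 1, 0, 0],
 [1, 0, 0, 0]]
  V a = (11, 8, 1, 3)
Solving gives a = (3, 4, 1, 3).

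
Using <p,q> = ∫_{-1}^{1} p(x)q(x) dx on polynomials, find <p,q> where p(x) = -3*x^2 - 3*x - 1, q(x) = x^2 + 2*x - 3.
<p,q> = 92/15

Expand the product: p(x)·q(x) = -3*x^4 - 9*x^3 + 2*x^2 + 7*x + 3.
∫_{-1}^{1} of each monomial x^k gives [2/(k+1) if k even, 0 if k odd]. Integrating term-by-term (or equivalently evaluating the antiderivative F(x) = -3*x^5/5 - 9*x^4/4 + 2*x^3/3 + 7*x^2/2 + 3*x at the endpoints):
  F(1) − F(−1) = 259/60 − (-109/60) = 92/15.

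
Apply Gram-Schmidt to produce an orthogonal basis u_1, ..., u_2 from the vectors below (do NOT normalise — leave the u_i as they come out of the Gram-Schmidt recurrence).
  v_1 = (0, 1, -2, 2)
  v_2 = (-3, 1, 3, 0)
Orthogonal basis:
  u_1 = (0, 1, -2, 2)
  u_2 = (-3, 14/9, 17/9, 10/9)

Apply the Gram-Schmidt recurrence
  u_1 = v_1
  u_i = v_i − Σ_{j<i} ((v_i · u_j) / (u_j · u_j)) · u_j.

Step by step this gives:
  u_1 = (0, 1, -2, 2)
  u_2 = (-3, 14/9, 17/9, 10/9)

Orthogonality check:
  u_2 · u_1 = 0 (should be 0)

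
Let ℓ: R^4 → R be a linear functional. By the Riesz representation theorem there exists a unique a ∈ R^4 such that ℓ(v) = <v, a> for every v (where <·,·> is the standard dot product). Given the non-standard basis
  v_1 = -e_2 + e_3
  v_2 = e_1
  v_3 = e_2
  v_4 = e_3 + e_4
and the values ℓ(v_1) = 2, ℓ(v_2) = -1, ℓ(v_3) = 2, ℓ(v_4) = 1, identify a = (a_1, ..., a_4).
a = (-1, 2, 4, -3)

Write a = (a_1, ..., a_4) in the standard basis. For each basis vector v_i, ℓ(v_i) = <v_i, a> is a linear equation in the a_j's. Collect the n equations into a matrix system V a = ℓ, where row i of V is v_i (expressed in the standard basis). Since V is invertible (lower-triangular with 1s on the diagonal, up to permutation), solve by back-substitution:
  V =
[[0, -1, 1, 0],
 [1, 0, 0, 0],
 [0, 1, 0, 0],
 [0, 0, 1, 1]]
  V a = (2, -1, 2, 1)
Solving gives a = (-1, 2, 4, -3).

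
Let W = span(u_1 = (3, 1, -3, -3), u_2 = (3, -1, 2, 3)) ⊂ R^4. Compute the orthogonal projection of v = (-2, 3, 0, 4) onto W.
proj_W(v) = (-207/119, -303/595, 186/119, 909/595)

Set up U = [u_1 | ... | u_2] ∈ R^(4×2). The projector onto W = col(U) is P = U (U^T U)^(-1) U^T.
Compute U^T U =
  [28, -7]
  [-7, 23],
and U^T v = (-15, 3).
Solve U^T U · c = U^T v for the coefficients: c = (-324/595, -3/85). The projection is proj_W(v) = U c.
Check: (v - proj_W(v)) · u_1 = 0  (should be 0).
Check: (v - proj_W(v)) · u_2 = 0  (should be 0).
Result: proj_W(v) = (-207/119, -303/595, 186/119, 909/595).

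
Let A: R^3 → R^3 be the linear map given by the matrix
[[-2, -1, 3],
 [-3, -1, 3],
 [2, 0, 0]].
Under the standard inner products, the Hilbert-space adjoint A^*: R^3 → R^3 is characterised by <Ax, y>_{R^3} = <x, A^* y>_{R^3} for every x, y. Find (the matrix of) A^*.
A^* = A^T =
[[-2, -3, 2],
 [-1, -1, 0],
 [3, 3, 0]]

For real matrices with standard dot products, the defining identity <Ax, y> = <x, A^* y> gives (Ax)^T y = x^T (A^*) y, i.e. x^T A^T y = x^T (A^*) y. Since this holds for all x, y, we must have A^* = A^T. Therefore
A^* =
[[-2, -3, 2],
 [-1, -1, 0],
 [3, 3, 0]].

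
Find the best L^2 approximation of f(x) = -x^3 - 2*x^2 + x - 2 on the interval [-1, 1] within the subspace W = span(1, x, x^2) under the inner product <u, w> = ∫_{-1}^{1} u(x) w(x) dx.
g(x) = -2*x^2 + 2*x/5 - 2

The best approximation g ∈ W is the orthogonal projection of f onto W. Writing g = a_0 + a_1 x + a_2 x^2, the coefficients solve the normal equations G · a = b where
  G_{ij} = <φ_i, φ_j> and b_i = <f, φ_i>, with φ_0 = 1, φ_1 = x, φ_2 = x^2.
G =
  [2, 0, 2/3]
  [0, 2/3, 0]
  [2/3, 0, 2/5],
b = (-16/3, 4/15, -32/15).
Solving gives a_0 = -2, a_1 = 2/5, a_2 = -2, so
  g(x) = -2*x^2 + 2*x/5 - 2.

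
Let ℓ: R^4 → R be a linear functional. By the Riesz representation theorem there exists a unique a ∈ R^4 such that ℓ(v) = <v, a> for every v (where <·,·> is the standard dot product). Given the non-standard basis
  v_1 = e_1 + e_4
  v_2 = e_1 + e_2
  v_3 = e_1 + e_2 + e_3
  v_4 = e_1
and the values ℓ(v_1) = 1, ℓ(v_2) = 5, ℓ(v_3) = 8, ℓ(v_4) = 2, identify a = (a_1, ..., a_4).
a = (2, 3, 3, -1)

Write a = (a_1, ..., a_4) in the standard basis. For each basis vector v_i, ℓ(v_i) = <v_i, a> is a linear equation in the a_j's. Collect the n equations into a matrix system V a = ℓ, where row i of V is v_i (expressed in the standard basis). Since V is invertible (lower-triangular with 1s on the diagonal, up to permutation), solve by back-substitution:
  V =
[[1, 0, 0, 1],
 [1, 1, 0, 0],
 [1, 1, 1, 0],
 [1, 0, 0, 0]]
  V a = (1, 5, 8, 2)
Solving gives a = (2, 3, 3, -1).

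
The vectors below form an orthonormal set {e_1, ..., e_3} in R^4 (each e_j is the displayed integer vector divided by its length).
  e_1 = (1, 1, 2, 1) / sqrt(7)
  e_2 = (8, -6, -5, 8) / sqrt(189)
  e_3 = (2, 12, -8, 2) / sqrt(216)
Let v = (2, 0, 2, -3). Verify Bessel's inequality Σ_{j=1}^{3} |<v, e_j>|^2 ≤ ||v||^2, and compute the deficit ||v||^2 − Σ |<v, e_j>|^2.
Σ |<v, e_j>|^2 = 9/2; ||v||^2 = 17; deficit = 25/2

Write each e_j = u_j / sqrt(<u_j, u_j>) where u_j is the displayed integer vector. Then <v, e_j> = <v, u_j> / sqrt(<u_j, u_j>), so |<v, e_j>|^2 = <v, u_j>^2 / <u_j, u_j>.
Coefficients: <v, e_1> = 3/sqrt(7), <v, e_2> = -18/sqrt(189), <v, e_3> = -18/sqrt(216).
Square and sum: Σ |<v, e_j>|^2 = 9/2.
Compute ||v||^2 = v·v = 17.
Deficit = 17 − 9/2 = 25/2 ≥ 0, confirming Bessel's inequality. (The deficit equals ||v − Σ <v,e_j> e_j||^2, the squared distance from v to span{e_j}.)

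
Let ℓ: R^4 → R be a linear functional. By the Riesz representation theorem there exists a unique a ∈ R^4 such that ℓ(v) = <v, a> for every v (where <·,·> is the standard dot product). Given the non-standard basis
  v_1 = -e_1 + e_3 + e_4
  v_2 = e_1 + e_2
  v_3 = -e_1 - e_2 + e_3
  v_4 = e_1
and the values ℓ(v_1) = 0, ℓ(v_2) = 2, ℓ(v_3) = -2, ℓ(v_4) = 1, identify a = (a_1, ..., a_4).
a = (1, 1, 0, 1)

Write a = (a_1, ..., a_4) in the standard basis. For each basis vector v_i, ℓ(v_i) = <v_i, a> is a linear equation in the a_j's. Collect the n equations into a matrix system V a = ℓ, where row i of V is v_i (expressed in the standard basis). Since V is invertible (lower-triangular with 1s on the diagonal, up to permutation), solve by back-substitution:
  V =
[[-1, 0, 1, 1],
 [1, 1, 0, 0],
 [-1, -1, 1, 0],
 [1, 0, 0, 0]]
  V a = (0, 2, -2, 1)
Solving gives a = (1, 1, 0, 1).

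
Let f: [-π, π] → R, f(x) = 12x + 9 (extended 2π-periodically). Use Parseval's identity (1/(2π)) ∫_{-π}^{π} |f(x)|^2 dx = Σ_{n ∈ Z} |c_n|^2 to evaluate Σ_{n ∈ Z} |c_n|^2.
Σ |c_n|^2 = 48π^2 + 81

Expand and integrate term by term over [-π, π]:
  ∫ (12x)^2 dx = 144·(2π^3/3); ∫ 2·12·(9)·x dx = 0 (odd integrand); ∫ 9^2 dx = 81·2π.
So (1/(2π)) ∫_{-π}^{π} (12x + 9)^2 dx = 144π^2/3 + 81 = 48π^2 + 81.
Parseval ⇒ Σ |c_n|^2 = 48π^2 + 81.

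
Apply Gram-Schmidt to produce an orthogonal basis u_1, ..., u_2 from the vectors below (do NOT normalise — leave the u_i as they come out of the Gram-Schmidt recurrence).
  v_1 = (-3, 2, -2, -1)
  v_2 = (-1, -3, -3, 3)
Orthogonal basis:
  u_1 = (-3, 2, -2, -1)
  u_2 = (-1, -3, -3, 3)

Apply the Gram-Schmidt recurrence
  u_1 = v_1
  u_i = v_i − Σ_{j<i} ((v_i · u_j) / (u_j · u_j)) · u_j.

Step by step this gives:
  u_1 = (-3, 2, -2, -1)
  u_2 = (-1, -3, -3, 3)

Orthogonality check:
  u_2 · u_1 = 0 (should be 0)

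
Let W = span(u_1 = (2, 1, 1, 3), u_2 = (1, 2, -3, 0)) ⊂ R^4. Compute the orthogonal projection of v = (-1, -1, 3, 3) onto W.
proj_W(v) = (87/209, -240/209, 705/209, 414/209)

Set up U = [u_1 | ... | u_2] ∈ R^(4×2). The projector onto W = col(U) is P = U (U^T U)^(-1) U^T.
Compute U^T U =
  [15, 1]
  [1, 14],
and U^T v = (9, -12).
Solve U^T U · c = U^T v for the coefficients: c = (138/209, -189/209). The projection is proj_W(v) = U c.
Check: (v - proj_W(v)) · u_1 = 0  (should be 0).
Check: (v - proj_W(v)) · u_2 = 0  (should be 0).
Result: proj_W(v) = (87/209, -240/209, 705/209, 414/209).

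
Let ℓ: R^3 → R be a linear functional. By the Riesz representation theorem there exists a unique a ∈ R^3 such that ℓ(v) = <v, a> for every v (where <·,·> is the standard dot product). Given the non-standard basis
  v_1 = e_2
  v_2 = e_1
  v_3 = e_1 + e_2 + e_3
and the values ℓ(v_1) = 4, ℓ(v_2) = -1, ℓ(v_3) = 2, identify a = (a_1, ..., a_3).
a = (-1, 4, -1)

Write a = (a_1, ..., a_3) in the standard basis. For each basis vector v_i, ℓ(v_i) = <v_i, a> is a linear equation in the a_j's. Collect the n equations into a matrix system V a = ℓ, where row i of V is v_i (expressed in the standard basis). Since V is invertible (lower-triangular with 1s on the diagonal, up to permutation), solve by back-substitution:
  V =
[[0, 1, 0],
 [1, 0, 0],
 [1, 1, 1]]
  V a = (4, -1, 2)
Solving gives a = (-1, 4, -1).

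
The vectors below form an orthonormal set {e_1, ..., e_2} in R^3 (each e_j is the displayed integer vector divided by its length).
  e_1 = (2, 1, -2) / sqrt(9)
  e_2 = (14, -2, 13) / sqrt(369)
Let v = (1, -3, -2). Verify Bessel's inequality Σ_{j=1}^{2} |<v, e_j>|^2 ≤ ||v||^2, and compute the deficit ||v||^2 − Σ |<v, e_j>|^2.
Σ |<v, e_j>|^2 = 45/41; ||v||^2 = 14; deficit = 529/41

Write each e_j = u_j / sqrt(<u_j, u_j>) where u_j is the displayed integer vector. Then <v, e_j> = <v, u_j> / sqrt(<u_j, u_j>), so |<v, e_j>|^2 = <v, u_j>^2 / <u_j, u_j>.
Coefficients: <v, e_1> = 3/sqrt(9), <v, e_2> = -6/sqrt(369).
Square and sum: Σ |<v, e_j>|^2 = 45/41.
Compute ||v||^2 = v·v = 14.
Deficit = 14 − 45/41 = 529/41 ≥ 0, confirming Bessel's inequality. (The deficit equals ||v − Σ <v,e_j> e_j||^2, the squared distance from v to span{e_j}.)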